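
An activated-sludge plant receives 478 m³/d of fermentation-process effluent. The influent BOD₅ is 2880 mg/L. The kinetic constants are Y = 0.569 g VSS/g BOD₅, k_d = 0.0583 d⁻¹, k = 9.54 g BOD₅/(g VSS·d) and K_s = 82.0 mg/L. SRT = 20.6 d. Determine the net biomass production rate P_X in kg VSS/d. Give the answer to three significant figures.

P_X ≈ 356 kg VSS/d

For a completely mixed reactor with recycle the Lawrence–McCarty relation gives S = K_s·(1 + k_d·θ_c) / [θ_c·(Y·k − k_d) − 1] = 82.0 × (1 + 0.0583 × 20.6) / [20.6 × (0.569 × 9.54 − 0.0583) − 1] = 180.5 / 109.6 = 1.646 mg/L.
Correct the yield for decay: Y_obs = Y/(1 + k_d θ_c) = 0.569 / (1 + 0.0583 × 20.6) = 0.569 / 2.201 = 0.2585.
ΔS = 2880 − 1.65 = 2878 mg/L, so the substrate removal rate is 478 × 2878/1000 = 1376 kg BOD₅/d.
P_X = Y_obs · Q(S₀ − S) = 0.2585 × 1376 = 355.7 kg VSS/d.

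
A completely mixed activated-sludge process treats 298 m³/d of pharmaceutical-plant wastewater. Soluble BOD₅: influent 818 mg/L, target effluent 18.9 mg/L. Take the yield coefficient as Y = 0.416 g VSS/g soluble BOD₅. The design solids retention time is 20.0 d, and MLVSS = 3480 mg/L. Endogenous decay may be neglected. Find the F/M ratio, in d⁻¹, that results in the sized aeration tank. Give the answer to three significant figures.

F/M ≈ 0.123 d⁻¹

With k_d = 0 the design equation reduces to V = Y Q (S₀−S) θ_c / X = 0.416 × 298 × (818 − 18.9) × 20.0 / 3480 = 569.3 m³.
F/M = Q·S₀ / (V·X) = 298 × 818 / (569.3 × 3480) = 0.1230 g soluble BOD₅·(g VSS·d)⁻¹.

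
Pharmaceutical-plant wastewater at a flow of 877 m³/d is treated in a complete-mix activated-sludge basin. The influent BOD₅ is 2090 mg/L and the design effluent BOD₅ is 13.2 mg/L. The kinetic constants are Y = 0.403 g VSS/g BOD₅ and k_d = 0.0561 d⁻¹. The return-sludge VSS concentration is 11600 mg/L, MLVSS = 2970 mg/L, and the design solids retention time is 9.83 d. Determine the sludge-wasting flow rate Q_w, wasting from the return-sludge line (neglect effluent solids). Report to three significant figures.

Q_w ≈ 40.8 m³/d

Steady-state biomass mass balance: V·X·(1 + k_d·θ_c) = Y·Q·(S₀ − S)·θ_c, so V = 0.403 × 877 × (2090 − 13.2) × 9.83 / [2970 × (1 + 0.0561 × 9.83)] = 7.22×10^6 / 4608 = 1566 m³.
θ_c = V·X/(Q_w·X_r) when wasting from the recycle, so Q_w = V·X/(θ_c·X_r) = 1566 × 2970 / (9.83 × 11600) = 40.78 m³/d.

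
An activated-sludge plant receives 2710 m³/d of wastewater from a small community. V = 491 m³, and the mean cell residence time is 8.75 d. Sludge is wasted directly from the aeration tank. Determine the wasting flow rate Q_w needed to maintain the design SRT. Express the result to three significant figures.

With mixed-liquor wasting, θ_c = V/Q_w, so Q_w = V/θ_c = 491.0/8.75 = 56.11 m³/d.

Q_w ≈ 56.1 m³/d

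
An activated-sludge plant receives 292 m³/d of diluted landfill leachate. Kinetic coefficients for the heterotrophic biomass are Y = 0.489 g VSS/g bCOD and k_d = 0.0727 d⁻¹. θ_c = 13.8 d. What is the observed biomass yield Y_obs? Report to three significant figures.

Y_obs ≈ 0.244 g VSS/g bCOD

Observed yield with endogenous decay: Y_obs = Y / (1 + k_d·θ_c) = 0.489 / (1 + 0.0727 × 13.8) = 0.489 / 2.003 = 0.2441 g VSS/g bCOD.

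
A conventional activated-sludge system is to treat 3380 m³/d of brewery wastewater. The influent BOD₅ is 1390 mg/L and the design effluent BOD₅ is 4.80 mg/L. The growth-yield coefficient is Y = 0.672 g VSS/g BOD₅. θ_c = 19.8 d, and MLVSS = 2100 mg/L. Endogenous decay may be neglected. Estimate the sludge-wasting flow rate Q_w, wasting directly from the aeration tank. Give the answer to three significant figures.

Q_w ≈ 1500 m³/d

V·X = Y·Q·ΔS·θ_c gives V = 0.672 × 3380 × (1390 − 4.80) × 19.8 / 2100 = 29665 m³.
With mixed-liquor wasting, θ_c = V/Q_w, so Q_w = V/θ_c = 29665/19.8 = 1498 m³/d.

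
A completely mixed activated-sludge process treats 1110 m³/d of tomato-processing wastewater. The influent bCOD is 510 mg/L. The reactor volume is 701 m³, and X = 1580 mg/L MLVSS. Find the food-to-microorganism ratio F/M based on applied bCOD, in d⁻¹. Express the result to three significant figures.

F/M ≈ 0.511 d⁻¹

F/M = applied load / biomass = Q·S₀/(V·X) = 1110 × 510 / (701.0 × 1580) = 0.5111 d⁻¹.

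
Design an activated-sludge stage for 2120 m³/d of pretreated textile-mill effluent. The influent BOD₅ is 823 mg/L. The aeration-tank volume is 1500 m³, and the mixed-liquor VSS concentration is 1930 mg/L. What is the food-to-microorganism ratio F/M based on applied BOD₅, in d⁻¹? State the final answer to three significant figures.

F/M = Q·S₀ / (V·X) = 2120 × 823 / (1500 × 1930) = 0.6027 g BOD₅·(g VSS·d)⁻¹.

F/M ≈ 0.603 d⁻¹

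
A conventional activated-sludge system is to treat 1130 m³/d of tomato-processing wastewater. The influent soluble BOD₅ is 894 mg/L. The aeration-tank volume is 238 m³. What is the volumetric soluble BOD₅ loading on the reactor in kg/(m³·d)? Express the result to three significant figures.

L_v ≈ 4.24 kg soluble BOD₅/(m³·d)

Applied soluble BOD₅ load per unit volume = Q·S₀/V = (1130 × 894/1000)/238.0 = 4.245 kg soluble BOD₅·m⁻³·d⁻¹.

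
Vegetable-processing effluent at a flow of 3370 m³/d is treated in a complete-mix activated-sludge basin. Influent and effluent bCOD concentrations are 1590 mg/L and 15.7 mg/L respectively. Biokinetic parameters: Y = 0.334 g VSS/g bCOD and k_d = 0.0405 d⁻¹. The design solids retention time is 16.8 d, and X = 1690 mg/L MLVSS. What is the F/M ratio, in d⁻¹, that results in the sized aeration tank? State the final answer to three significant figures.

From the SRT design equation V = Y Q (S₀−S) θ_c / [X (1 + k_d θ_c)] = 0.334 × 3370 × (1590 − 15.7) × 16.8 / [1690 × (1 + 0.0405 × 16.8)] = 2.98×10^7 / 2840 = 10483 m³.
Food-to-microorganism ratio F/M = Q S₀ / (V X) = 3370 × 1590 / (10483 × 1690) = 0.3025 d⁻¹.

F/M ≈ 0.302 d⁻¹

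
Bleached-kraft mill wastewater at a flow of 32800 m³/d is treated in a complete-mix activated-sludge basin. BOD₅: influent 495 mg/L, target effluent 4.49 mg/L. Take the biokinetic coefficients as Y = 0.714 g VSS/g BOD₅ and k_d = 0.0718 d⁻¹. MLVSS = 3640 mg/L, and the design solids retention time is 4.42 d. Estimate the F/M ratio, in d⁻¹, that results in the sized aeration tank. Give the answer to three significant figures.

F/M ≈ 0.421 d⁻¹

From the SRT design equation V = Y Q (S₀−S) θ_c / [X (1 + k_d θ_c)] = 0.714 × 32800 × (495 − 4.49) × 4.42 / [3640 × (1 + 0.0718 × 4.42)] = 5.08×10^7 / 4795 = 10589 m³.
F/M = applied load / biomass = Q·S₀/(V·X) = 32800 × 495 / (10589 × 3640) = 0.4213 d⁻¹.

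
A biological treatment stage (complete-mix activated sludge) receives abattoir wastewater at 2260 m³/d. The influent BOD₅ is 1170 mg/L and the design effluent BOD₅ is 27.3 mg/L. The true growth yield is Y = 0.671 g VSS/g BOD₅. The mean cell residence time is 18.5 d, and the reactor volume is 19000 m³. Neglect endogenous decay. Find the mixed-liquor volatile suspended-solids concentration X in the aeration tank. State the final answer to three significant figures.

X ≈ 1690 mg/L

X = Y·Q·ΔS·θ_c / V = 0.671 × 2260 × (1170 − 27.3) × 18.5 / 19000 = 1687 mg/L.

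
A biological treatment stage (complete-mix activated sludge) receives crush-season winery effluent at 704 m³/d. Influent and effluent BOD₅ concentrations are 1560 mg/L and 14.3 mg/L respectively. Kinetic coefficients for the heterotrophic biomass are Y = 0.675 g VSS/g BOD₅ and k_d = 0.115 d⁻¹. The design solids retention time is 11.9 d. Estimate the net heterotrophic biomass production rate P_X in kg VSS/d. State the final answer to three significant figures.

The observed yield is Y_obs = Y/(1 + k_d·θ_c) = 0.675 / (1 + 0.115 × 11.9) = 0.675 / 2.369 = 0.2850 g VSS per g BOD₅ removed.
Substrate removed = Q·(S₀ − S) = 704 m³/d × (1560 − 14.3) g/m³ = 1.09×10^6 g/d = 1088 kg/d.
P_X = Y_obs · Q(S₀ − S) = 0.2850 × 1088 = 310.1 kg VSS/d.

P_X ≈ 310 kg VSS/d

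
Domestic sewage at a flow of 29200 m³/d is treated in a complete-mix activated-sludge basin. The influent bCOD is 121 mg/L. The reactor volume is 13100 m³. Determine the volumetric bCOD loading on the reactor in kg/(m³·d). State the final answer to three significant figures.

L_v ≈ 0.270 kg bCOD/(m³·d)

Volumetric loading L_v = Q·S₀ / V = 29200 × 121 g/m³ / 13100 m³ = 269.7 g/(m³·d) = 0.2697 kg bCOD/(m³·d).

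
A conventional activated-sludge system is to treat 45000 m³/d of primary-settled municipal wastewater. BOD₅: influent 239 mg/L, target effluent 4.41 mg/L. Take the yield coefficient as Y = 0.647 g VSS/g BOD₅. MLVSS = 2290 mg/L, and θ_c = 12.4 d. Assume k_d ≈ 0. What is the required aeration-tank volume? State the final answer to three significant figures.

V ≈ 37000 m³

With k_d = 0 the design equation reduces to V = Y Q (S₀−S) θ_c / X = 0.647 × 45000 × (239 − 4.41) × 12.4 / 2290 = 36984 m³.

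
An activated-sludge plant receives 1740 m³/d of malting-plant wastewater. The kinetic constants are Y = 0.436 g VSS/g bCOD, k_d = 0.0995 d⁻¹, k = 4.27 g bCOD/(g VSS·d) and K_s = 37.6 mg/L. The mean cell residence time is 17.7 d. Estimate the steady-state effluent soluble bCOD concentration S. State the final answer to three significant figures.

Effluent substrate depends only on kinetics and SRT: S = K_s(1 + k_d θ_c) / [θ_c(Yk − k_d) − 1] = 37.6 × (1 + 0.0995 × 17.7) / [17.7 × (0.436 × 4.27 − 0.0995) − 1] = 103.8 / 30.19 = 3.439 mg/L.

S ≈ 3.44 mg/L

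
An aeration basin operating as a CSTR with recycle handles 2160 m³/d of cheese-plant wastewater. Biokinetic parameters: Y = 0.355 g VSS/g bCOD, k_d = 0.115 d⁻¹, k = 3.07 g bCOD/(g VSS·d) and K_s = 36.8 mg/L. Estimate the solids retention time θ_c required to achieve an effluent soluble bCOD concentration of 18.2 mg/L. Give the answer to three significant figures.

From 1/θ_c = Y·k·S/(K_s + S) − k_d: Y·k·S/(K_s+S) = 0.355 × 3.07 × 18.2 / (36.8 + 18.2) = 0.3606 d⁻¹.
1/θ_c = 0.3606 − 0.115 = 0.2456 d⁻¹, so θ_c = 4.071 d.

θ_c ≈ 4.07 d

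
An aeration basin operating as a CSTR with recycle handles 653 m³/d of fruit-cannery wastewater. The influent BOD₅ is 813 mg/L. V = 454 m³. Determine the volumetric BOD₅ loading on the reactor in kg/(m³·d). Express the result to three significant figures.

L_v ≈ 1.17 kg BOD₅/(m³·d)

L_v = Q S₀ / V = 653 × 813 × 10⁻³ / 454.0 = 1.169 kg/(m³·d).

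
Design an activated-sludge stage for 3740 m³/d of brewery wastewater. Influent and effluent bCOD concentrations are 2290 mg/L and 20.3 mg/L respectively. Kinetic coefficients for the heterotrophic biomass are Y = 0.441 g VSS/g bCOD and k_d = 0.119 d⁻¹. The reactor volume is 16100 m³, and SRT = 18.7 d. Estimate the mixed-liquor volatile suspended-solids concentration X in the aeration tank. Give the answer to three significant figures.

From V·X·(1 + k_d·θ_c) = Y·Q·(S₀ − S)·θ_c: X = 0.441 × 3740 × (2290 − 20.3) × 18.7 / [16100 × (1 + 0.119 × 18.7)] = 1348 mg/L.

X ≈ 1350 mg/L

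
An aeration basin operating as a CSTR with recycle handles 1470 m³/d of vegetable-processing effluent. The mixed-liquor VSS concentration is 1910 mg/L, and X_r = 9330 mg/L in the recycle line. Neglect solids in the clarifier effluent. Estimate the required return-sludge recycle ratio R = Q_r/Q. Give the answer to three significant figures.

R = Q_r/Q = X/(X_r − X) = 1910 / (9330 − 1910) = 0.2574.

R ≈ 0.257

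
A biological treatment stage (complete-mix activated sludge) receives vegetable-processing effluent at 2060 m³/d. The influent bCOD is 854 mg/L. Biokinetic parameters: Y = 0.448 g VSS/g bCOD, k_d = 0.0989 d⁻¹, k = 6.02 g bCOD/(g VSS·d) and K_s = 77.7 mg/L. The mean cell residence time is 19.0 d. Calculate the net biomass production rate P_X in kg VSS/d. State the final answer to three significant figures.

From the Monod/SRT balance for a CMAS, S = K_s·(1+k_d θ_c)/[θ_c·(Y k − k_d) − 1] = 77.7 × (1 + 0.0989 × 19.0) / [19.0 × (0.448 × 6.02 − 0.0989) − 1] = 223.7 / 48.36 = 4.626 mg/L.
The observed yield is Y_obs = Y/(1 + k_d·θ_c) = 0.448 / (1 + 0.0989 × 19.0) = 0.448 / 2.879 = 0.1556 g VSS per g bCOD removed.
Q·(S₀ − S) = 2060 × (854 − 4.63) × 10⁻³ = 1750 kg/d removed.
Biomass produced: P_X = Y_obs·Q·ΔS = 0.1556 × 1750 ≈ 272.3 kg VSS/d.

P_X ≈ 272 kg VSS/d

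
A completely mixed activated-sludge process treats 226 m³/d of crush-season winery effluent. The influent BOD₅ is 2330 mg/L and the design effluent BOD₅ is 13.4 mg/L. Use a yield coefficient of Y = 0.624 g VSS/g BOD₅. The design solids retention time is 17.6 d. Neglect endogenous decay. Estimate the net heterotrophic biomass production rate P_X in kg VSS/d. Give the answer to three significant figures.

P_X ≈ 327 kg VSS/d

With endogenous decay neglected, the observed yield equals the true yield: Y_obs = Y = 0.624 g VSS/g BOD₅.
Mass of BOD₅ removed per day: Q(S₀ − S) = 226 × 2317 g/m³ = 523.6 kg/d.
Biomass produced: P_X = Y_obs·Q·ΔS = 0.6240 × 523.6 ≈ 326.7 kg VSS/d.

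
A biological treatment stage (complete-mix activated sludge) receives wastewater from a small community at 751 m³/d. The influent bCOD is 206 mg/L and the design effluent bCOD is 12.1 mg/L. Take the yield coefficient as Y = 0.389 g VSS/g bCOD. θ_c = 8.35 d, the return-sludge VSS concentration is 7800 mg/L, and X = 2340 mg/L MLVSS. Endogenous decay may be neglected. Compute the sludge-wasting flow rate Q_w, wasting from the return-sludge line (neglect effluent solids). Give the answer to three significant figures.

Biomass mass balance (decay neglected): V·X = Y·Q·(S₀ − S)·θ_c, so V = 0.389 × 751 × (206 − 12.1) × 8.35 / 2340 = 202.1 m³.
θ_c = V·X/(Q_w·X_r) when wasting from the recycle, so Q_w = V·X/(θ_c·X_r) = 202.1 × 2340 / (8.35 × 7800) = 7.262 m³/d.

Q_w ≈ 7.26 m³/d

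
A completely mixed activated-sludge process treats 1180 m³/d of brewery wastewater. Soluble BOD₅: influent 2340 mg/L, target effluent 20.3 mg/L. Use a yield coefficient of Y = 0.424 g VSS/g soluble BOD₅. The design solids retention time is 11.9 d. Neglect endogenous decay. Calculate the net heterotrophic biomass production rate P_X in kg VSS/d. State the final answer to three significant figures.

P_X ≈ 1160 kg VSS/d

No decay correction is needed, so Y_obs = Y = 0.424.
Substrate removed = Q·(S₀ − S) = 1180 m³/d × (2340 − 20.3) g/m³ = 2.74×10^6 g/d = 2737 kg/d.
So the net sludge growth is P_X = 0.4240 × 2737 = 1161 kg VSS/d.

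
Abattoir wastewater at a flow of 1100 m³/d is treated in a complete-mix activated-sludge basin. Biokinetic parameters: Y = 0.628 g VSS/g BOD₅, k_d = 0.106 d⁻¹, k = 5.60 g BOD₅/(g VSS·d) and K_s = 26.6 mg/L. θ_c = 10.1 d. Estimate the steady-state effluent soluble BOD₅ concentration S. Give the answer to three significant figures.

S ≈ 1.65 mg/L

Effluent substrate depends only on kinetics and SRT: S = K_s(1 + k_d θ_c) / [θ_c(Yk − k_d) − 1] = 26.6 × (1 + 0.106 × 10.1) / [10.1 × (0.628 × 5.60 − 0.106) − 1] = 55.08 / 33.45 = 1.647 mg/L.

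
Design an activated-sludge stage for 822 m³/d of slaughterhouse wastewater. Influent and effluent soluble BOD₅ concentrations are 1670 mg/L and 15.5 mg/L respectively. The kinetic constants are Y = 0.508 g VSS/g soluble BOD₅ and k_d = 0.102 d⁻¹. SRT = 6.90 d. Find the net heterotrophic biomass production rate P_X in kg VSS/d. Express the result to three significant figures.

P_X ≈ 405 kg VSS/d

Correct the yield for decay: Y_obs = Y/(1 + k_d θ_c) = 0.508 / (1 + 0.102 × 6.90) = 0.508 / 1.704 = 0.2982.
Q·(S₀ − S) = 822 × (1670 − 15.5) × 10⁻³ = 1360 kg/d removed.
P_X = Y_obs · Q(S₀ − S) = 0.2982 × 1360 = 405.5 kg VSS/d.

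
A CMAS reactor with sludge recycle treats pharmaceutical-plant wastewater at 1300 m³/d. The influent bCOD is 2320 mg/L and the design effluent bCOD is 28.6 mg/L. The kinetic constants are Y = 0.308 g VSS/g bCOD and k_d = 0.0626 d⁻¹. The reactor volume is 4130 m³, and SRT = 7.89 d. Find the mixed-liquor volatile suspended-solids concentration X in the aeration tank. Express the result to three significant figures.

X ≈ 1170 mg/L

Solving the biomass balance for X: X = Y Q (S₀−S) θ_c / [V (1+k_d θ_c)] = 0.308 × 1300 × (2320 − 28.6) × 7.89 / [4130 × (1 + 0.0626 × 7.89)] = 1173 mg/L.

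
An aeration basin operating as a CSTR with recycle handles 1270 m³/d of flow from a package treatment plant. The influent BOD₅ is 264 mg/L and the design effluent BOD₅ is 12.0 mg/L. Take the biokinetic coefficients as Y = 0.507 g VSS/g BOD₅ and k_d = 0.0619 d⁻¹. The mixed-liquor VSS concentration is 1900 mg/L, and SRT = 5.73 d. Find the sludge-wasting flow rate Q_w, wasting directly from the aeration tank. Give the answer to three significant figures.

Q_w ≈ 63.0 m³/d

From the SRT design equation V = Y Q (S₀−S) θ_c / [X (1 + k_d θ_c)] = 0.507 × 1270 × (264 − 12.0) × 5.73 / [1900 × (1 + 0.0619 × 5.73)] = 9.3×10^5 / 2574 = 361.2 m³.
Wasting from the aeration tank: Q_w = V / θ_c = 361.2 / 5.73 = 63.04 m³/d.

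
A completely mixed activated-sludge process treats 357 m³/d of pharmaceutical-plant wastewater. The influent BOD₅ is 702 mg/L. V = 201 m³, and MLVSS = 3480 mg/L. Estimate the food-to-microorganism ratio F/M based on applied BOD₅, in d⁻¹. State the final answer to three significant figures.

F/M ≈ 0.358 d⁻¹

Food-to-microorganism ratio F/M = Q S₀ / (V X) = 357 × 702 / (201.0 × 3480) = 0.3583 d⁻¹.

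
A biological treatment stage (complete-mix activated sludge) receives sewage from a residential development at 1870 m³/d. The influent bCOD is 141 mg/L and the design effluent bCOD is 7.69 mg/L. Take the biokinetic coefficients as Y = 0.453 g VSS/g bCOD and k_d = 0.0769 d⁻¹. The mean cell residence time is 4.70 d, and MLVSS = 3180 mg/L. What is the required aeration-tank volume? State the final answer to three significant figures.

Steady-state biomass mass balance: V·X·(1 + k_d·θ_c) = Y·Q·(S₀ − S)·θ_c, so V = 0.453 × 1870 × (141 − 7.69) × 4.70 / [3180 × (1 + 0.0769 × 4.70)] = 5.31×10^5 / 4329 = 122.6 m³.

V ≈ 123 m³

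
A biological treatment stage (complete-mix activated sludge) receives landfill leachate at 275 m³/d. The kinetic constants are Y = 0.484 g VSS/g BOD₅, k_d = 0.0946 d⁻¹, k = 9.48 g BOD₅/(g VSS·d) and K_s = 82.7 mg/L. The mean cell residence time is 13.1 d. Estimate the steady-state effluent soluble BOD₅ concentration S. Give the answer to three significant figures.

S ≈ 3.20 mg/L

Effluent substrate depends only on kinetics and SRT: S = K_s(1 + k_d θ_c) / [θ_c(Yk − k_d) − 1] = 82.7 × (1 + 0.0946 × 13.1) / [13.1 × (0.484 × 9.48 − 0.0946) − 1] = 185.2 / 57.87 = 3.200 mg/L.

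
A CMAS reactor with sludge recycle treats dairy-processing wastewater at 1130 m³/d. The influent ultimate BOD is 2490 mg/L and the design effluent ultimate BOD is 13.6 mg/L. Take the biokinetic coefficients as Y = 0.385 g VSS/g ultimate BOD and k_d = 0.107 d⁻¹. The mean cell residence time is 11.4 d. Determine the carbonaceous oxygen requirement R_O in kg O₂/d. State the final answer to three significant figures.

R_O ≈ 2110 kg O₂/d

Correct the yield for decay: Y_obs = Y/(1 + k_d θ_c) = 0.385 / (1 + 0.107 × 11.4) = 0.385 / 2.220 = 0.1734.
Q·(S₀ − S) = 1130 × (2490 − 13.6) × 10⁻³ = 2798 kg/d removed.
Biomass synthesised: P_X = Y_obs × 2798 = 485.3 kg VSS/d.
R_O = Q·ΔS − 1.42 P_X = 2798 − 689.2 = 2109 kg O₂/d.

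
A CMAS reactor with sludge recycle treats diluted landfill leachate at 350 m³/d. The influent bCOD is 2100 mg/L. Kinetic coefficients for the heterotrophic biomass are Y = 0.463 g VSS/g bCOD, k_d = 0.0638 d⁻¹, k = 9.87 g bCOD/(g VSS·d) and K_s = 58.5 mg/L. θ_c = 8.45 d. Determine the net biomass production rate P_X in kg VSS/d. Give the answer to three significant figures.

For a completely mixed reactor with recycle the Lawrence–McCarty relation gives S = K_s·(1 + k_d·θ_c) / [θ_c·(Y·k − k_d) − 1] = 58.5 × (1 + 0.0638 × 8.45) / [8.45 × (0.463 × 9.87 − 0.0638) − 1] = 90.04 / 37.08 = 2.428 mg/L.
Observed yield with endogenous decay: Y_obs = Y / (1 + k_d·θ_c) = 0.463 / (1 + 0.0638 × 8.45) = 0.463 / 1.539 = 0.3008 g VSS/g bCOD.
Mass of bCOD removed per day: Q(S₀ − S) = 350 × 2098 g/m³ = 734.1 kg/d.
So the net sludge growth is P_X = 0.3008 × 734.1 = 220.8 kg VSS/d.

P_X ≈ 221 kg VSS/d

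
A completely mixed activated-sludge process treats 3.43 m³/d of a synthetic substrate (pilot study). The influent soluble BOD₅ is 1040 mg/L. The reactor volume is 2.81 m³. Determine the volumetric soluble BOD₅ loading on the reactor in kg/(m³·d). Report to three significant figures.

L_v ≈ 1.27 kg soluble BOD₅/(m³·d)

L_v = Q S₀ / V = 3.43 × 1040 × 10⁻³ / 2.810 = 1.269 kg/(m³·d).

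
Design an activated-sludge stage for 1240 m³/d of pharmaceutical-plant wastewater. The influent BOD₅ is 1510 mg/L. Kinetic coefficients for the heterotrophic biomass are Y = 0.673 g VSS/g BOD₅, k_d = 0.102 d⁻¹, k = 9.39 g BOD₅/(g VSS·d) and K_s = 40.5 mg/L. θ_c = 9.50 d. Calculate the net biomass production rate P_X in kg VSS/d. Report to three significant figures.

For a completely mixed reactor with recycle the Lawrence–McCarty relation gives S = K_s·(1 + k_d·θ_c) / [θ_c·(Y·k − k_d) − 1] = 40.5 × (1 + 0.102 × 9.50) / [9.50 × (0.673 × 9.39 − 0.102) − 1] = 79.74 / 58.07 = 1.373 mg/L.
Observed yield with endogenous decay: Y_obs = Y / (1 + k_d·θ_c) = 0.673 / (1 + 0.102 × 9.50) = 0.673 / 1.969 = 0.3418 g VSS/g BOD₅.
ΔS = 1510 − 1.37 = 1509 mg/L, so the substrate removal rate is 1240 × 1509/1000 = 1871 kg BOD₅/d.
Net biomass production P_X = Y_obs × Q·(S₀ − S) = 0.3418 × 1871 = 639.4 kg VSS/d.

P_X ≈ 639 kg VSS/d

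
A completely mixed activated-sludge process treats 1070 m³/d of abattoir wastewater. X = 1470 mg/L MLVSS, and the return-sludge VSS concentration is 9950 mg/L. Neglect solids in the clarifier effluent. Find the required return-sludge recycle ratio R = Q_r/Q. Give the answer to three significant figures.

R ≈ 0.173

R = Q_r/Q = X/(X_r − X) = 1470 / (9950 − 1470) = 0.1733.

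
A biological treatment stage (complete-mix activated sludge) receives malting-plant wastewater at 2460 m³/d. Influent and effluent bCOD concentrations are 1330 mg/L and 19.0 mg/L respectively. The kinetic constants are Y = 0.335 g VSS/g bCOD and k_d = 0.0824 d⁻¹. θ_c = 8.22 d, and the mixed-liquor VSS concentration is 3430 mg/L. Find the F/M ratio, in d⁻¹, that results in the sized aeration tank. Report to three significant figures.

Rearranging the biomass balance for a CMAS with decay, V = Y·Q·ΔS·θ_c / [X·(1+k_d θ_c)] = 0.335 × 2460 × (1330 − 19.0) × 8.22 / [3430 × (1 + 0.0824 × 8.22)] = 8.88×10^6 / 5753 = 1544 m³.
Food-to-microorganism ratio F/M = Q S₀ / (V X) = 2460 × 1330 / (1544 × 3430) = 0.6179 d⁻¹.

F/M ≈ 0.618 d⁻¹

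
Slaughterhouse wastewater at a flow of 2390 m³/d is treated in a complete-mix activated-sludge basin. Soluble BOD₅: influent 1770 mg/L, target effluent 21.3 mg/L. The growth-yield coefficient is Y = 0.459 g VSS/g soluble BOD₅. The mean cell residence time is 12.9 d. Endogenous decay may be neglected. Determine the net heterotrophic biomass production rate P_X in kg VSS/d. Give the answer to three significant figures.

P_X ≈ 1920 kg VSS/d

Since k_d ≈ 0, Y_obs = Y = 0.459 g VSS/g soluble BOD₅.
Mass of soluble BOD₅ removed per day: Q(S₀ − S) = 2390 × 1749 g/m³ = 4179 kg/d.
P_X = Y_obs · Q(S₀ − S) = 0.4590 × 4179 = 1918 kg VSS/d.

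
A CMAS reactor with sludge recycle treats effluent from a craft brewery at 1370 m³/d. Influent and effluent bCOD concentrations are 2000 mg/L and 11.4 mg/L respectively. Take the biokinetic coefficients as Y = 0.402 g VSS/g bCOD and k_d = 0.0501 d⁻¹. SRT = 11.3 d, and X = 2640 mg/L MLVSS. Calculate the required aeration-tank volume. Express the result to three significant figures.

V ≈ 2990 m³

From the SRT design equation V = Y Q (S₀−S) θ_c / [X (1 + k_d θ_c)] = 0.402 × 1370 × (2000 − 11.4) × 11.3 / [2640 × (1 + 0.0501 × 11.3)] = 1.24×10^7 / 4135 = 2993 m³.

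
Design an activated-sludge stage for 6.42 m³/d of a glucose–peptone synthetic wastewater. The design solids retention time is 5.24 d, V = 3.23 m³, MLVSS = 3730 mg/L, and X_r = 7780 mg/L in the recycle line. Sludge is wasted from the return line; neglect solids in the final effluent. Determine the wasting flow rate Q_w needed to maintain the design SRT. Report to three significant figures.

Q_w ≈ 0.296 m³/d

θ_c = V·X/(Q_w·X_r) when wasting from the recycle, so Q_w = V·X/(θ_c·X_r) = 3.230 × 3730 / (5.24 × 7780) = 0.2955 m³/d.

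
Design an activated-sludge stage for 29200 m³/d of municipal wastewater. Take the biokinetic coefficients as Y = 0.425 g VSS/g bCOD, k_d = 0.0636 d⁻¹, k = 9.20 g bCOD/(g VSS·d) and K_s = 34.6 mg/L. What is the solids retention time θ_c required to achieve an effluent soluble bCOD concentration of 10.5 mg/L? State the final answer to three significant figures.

At the target effluent, Y k S/(K_s+S) = 0.425×9.20×10.5/45.10 = 0.9103 d⁻¹.
Then 1/θ_c = μ − k_d = 0.9103 − 0.0636 = 0.8467 d⁻¹, giving θ_c = 1.181 d.

θ_c ≈ 1.18 d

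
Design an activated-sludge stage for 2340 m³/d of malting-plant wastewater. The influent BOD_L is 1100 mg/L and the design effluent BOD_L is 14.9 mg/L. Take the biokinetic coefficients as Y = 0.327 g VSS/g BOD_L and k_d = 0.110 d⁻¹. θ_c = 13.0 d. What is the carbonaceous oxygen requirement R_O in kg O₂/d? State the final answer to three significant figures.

The observed yield is Y_obs = Y/(1 + k_d·θ_c) = 0.327 / (1 + 0.110 × 13.0) = 0.327 / 2.430 = 0.1346 g VSS per g BOD_L removed.
ΔS = 1100 − 14.9 = 1085 mg/L, so the substrate removal rate is 2340 × 1085/1000 = 2539 kg BOD_L/d.
Net sludge production P_X = 0.1346 × 2539 = 341.7 kg VSS/d.
R_O = Q·(S₀ − S) − 1.42·P_X = 2539 − 1.42 × 341.7 = 2054 kg O₂/d.

R_O ≈ 2050 kg O₂/d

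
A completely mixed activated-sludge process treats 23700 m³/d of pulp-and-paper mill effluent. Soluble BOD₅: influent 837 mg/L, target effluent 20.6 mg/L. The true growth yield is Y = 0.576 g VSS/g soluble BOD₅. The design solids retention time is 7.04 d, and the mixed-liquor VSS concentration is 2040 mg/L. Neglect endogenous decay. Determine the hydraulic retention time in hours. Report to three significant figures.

τ ≈ 38.9 h

Biomass mass balance (decay neglected): V·X = Y·Q·(S₀ − S)·θ_c, so V = 0.576 × 23700 × (837 − 20.6) × 7.04 / 2040 = 38461 m³.
τ = V/Q = 38461/23700 = 1.623 d, or 38.95 h.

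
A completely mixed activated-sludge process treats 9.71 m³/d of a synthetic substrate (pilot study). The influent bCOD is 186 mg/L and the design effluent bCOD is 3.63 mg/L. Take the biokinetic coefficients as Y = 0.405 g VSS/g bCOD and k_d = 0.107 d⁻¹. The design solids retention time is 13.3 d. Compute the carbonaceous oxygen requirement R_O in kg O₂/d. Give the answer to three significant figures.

Observed yield with endogenous decay: Y_obs = Y / (1 + k_d·θ_c) = 0.405 / (1 + 0.107 × 13.3) = 0.405 / 2.423 = 0.1671 g VSS/g bCOD.
Q·(S₀ − S) = 9.71 × (186 − 3.63) × 10⁻³ = 1.771 kg/d removed.
Net sludge production P_X = 0.1671 × 1.771 = 0.2960 kg VSS/d.
R_O = Q·ΔS − 1.42 P_X = 1.771 − 0.4203 = 1.351 kg O₂/d.

R_O ≈ 1.35 kg O₂/d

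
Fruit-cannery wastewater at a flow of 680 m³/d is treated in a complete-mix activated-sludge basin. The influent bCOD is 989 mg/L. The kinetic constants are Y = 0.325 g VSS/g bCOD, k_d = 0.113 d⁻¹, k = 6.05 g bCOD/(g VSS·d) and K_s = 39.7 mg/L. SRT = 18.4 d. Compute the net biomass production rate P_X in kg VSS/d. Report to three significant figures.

P_X ≈ 70.7 kg VSS/d

From the Monod/SRT balance for a CMAS, S = K_s·(1+k_d θ_c)/[θ_c·(Y k − k_d) − 1] = 39.7 × (1 + 0.113 × 18.4) / [18.4 × (0.325 × 6.05 − 0.113) − 1] = 122.2 / 33.10 = 3.693 mg/L.
The observed yield is Y_obs = Y/(1 + k_d·θ_c) = 0.325 / (1 + 0.113 × 18.4) = 0.325 / 3.079 = 0.1055 g VSS per g bCOD removed.
Q·(S₀ − S) = 680 × (989 − 3.69) × 10⁻³ = 670.0 kg/d removed.
So the net sludge growth is P_X = 0.1055 × 670.0 = 70.72 kg VSS/d.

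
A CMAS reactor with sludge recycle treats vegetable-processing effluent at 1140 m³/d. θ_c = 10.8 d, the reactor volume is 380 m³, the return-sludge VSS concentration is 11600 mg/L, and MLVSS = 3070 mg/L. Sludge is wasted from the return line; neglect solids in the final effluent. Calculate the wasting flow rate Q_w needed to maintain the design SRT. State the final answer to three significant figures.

Q_w ≈ 9.31 m³/d

Q_w = (V·X)/(θ_c X_r) = 380.0 × 3070 / (10.8 × 11600) = 9.312 m³/d.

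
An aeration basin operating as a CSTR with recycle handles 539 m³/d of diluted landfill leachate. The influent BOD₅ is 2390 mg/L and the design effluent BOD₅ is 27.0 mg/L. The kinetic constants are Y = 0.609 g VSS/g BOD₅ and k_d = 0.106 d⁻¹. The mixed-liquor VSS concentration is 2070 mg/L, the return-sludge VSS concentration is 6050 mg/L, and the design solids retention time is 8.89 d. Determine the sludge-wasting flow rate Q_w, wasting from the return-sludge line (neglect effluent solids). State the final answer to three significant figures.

Rearranging the biomass balance for a CMAS with decay, V = Y·Q·ΔS·θ_c / [X·(1+k_d θ_c)] = 0.609 × 539 × (2390 − 27.0) × 8.89 / [2070 × (1 + 0.106 × 8.89)] = 6.9×10^6 / 4021 = 1715 m³.
θ_c = V·X/(Q_w·X_r) when wasting from the recycle, so Q_w = V·X/(θ_c·X_r) = 1715 × 2070 / (8.89 × 6050) = 66.01 m³/d.

Q_w ≈ 66.0 m³/d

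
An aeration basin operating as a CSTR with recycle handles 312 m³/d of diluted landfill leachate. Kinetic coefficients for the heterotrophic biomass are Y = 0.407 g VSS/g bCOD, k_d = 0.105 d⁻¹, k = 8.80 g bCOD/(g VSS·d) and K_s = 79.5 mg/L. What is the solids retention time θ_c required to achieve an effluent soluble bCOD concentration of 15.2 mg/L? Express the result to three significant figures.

θ_c ≈ 2.13 d

At the target effluent, Y k S/(K_s+S) = 0.407×8.80×15.2/94.70 = 0.5749 d⁻¹.
θ_c = 1/(μ − k_d) = 1/(0.5749 − 0.105) = 1/0.4699 = 2.128 d.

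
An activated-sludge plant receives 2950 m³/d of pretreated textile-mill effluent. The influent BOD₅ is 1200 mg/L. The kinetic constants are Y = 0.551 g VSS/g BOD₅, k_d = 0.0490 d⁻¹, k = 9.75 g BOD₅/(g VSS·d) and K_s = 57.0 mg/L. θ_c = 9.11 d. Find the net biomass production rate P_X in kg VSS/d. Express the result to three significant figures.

For a completely mixed reactor with recycle the Lawrence–McCarty relation gives S = K_s·(1 + k_d·θ_c) / [θ_c·(Y·k − k_d) − 1] = 57.0 × (1 + 0.0490 × 9.11) / [9.11 × (0.551 × 9.75 − 0.0490) − 1] = 82.44 / 47.49 = 1.736 mg/L.
Correct the yield for decay: Y_obs = Y/(1 + k_d θ_c) = 0.551 / (1 + 0.0490 × 9.11) = 0.551 / 1.446 = 0.3809.
Mass of BOD₅ removed per day: Q(S₀ − S) = 2950 × 1198 g/m³ = 3535 kg/d.
P_X = Y_obs · Q(S₀ − S) = 0.3809 × 3535 = 1347 kg VSS/d.

P_X ≈ 1350 kg VSS/d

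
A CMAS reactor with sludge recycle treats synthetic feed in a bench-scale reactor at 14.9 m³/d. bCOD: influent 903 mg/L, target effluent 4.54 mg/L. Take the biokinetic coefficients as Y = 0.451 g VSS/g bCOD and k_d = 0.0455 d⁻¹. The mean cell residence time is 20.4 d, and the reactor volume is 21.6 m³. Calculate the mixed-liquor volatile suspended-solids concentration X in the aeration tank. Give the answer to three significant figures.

X ≈ 2960 mg/L

From V·X·(1 + k_d·θ_c) = Y·Q·(S₀ − S)·θ_c: X = 0.451 × 14.9 × (903 − 4.54) × 20.4 / [21.6 × (1 + 0.0455 × 20.4)] = 2957 mg/L.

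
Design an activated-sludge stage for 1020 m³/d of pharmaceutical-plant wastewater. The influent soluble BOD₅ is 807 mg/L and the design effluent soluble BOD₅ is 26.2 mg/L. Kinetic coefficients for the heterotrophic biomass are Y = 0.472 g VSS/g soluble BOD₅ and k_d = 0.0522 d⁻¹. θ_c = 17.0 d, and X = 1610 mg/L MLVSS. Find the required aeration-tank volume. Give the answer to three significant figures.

V ≈ 2100 m³

From the SRT design equation V = Y Q (S₀−S) θ_c / [X (1 + k_d θ_c)] = 0.472 × 1020 × (807 − 26.2) × 17.0 / [1610 × (1 + 0.0522 × 17.0)] = 6.39×10^6 / 3039 = 2103 m³.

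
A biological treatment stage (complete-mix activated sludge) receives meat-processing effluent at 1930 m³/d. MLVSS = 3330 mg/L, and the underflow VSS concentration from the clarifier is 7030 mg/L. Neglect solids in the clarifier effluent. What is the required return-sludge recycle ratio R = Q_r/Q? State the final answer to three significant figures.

R = Q_r/Q = X/(X_r − X) = 3330 / (7030 − 3330) = 0.9000.

R ≈ 0.900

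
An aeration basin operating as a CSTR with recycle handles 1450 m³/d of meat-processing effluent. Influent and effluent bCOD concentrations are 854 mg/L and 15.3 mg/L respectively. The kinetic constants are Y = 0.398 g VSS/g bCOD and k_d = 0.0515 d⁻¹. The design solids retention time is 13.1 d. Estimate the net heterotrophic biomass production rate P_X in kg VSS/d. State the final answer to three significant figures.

P_X ≈ 289 kg VSS/d

Y_obs = Y / (1 + k_d θ_c) = 0.398 / (1 + 0.0515 × 13.1) = 0.398 / 1.675 = 0.2377.
Q·(S₀ − S) = 1450 × (854 − 15.3) × 10⁻³ = 1216 kg/d removed.
Biomass produced: P_X = Y_obs·Q·ΔS = 0.2377 × 1216 ≈ 289.0 kg VSS/d.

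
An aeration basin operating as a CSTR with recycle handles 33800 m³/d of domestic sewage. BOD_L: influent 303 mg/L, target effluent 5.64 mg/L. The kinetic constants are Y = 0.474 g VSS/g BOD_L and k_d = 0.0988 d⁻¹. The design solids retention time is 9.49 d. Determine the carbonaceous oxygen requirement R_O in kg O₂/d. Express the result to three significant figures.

Observed yield with endogenous decay: Y_obs = Y / (1 + k_d·θ_c) = 0.474 / (1 + 0.0988 × 9.49) = 0.474 / 1.938 = 0.2446 g VSS/g BOD_L.
Substrate removed = Q·(S₀ − S) = 33800 m³/d × (303 − 5.64) g/m³ = 1.01×10^7 g/d = 10051 kg/d.
Biomass synthesised: P_X = Y_obs × 10051 = 2459 kg VSS/d.
Carbonaceous O₂ demand = substrate oxidised − cell-mass equivalent = 10051 − 1.42 × 2459 = 6559 kg O₂/d.

R_O ≈ 6560 kg O₂/d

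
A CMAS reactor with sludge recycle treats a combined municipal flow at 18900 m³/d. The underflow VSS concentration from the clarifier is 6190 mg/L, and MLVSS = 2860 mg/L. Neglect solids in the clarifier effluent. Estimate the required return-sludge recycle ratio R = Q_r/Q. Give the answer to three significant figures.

R = Q_r/Q = X/(X_r − X) = 2860 / (6190 − 2860) = 0.8589.

R ≈ 0.859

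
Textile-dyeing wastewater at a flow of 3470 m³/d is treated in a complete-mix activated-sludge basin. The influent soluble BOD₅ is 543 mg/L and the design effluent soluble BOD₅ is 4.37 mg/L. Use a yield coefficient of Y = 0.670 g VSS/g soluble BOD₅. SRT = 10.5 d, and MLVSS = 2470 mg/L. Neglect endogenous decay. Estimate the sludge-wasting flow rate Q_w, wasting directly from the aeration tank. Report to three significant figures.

With k_d = 0 the design equation reduces to V = Y Q (S₀−S) θ_c / X = 0.670 × 3470 × (543 − 4.37) × 10.5 / 2470 = 5323 m³.
Wasting from the aeration tank: Q_w = V / θ_c = 5323 / 10.5 = 507.0 m³/d.

Q_w ≈ 507 m³/d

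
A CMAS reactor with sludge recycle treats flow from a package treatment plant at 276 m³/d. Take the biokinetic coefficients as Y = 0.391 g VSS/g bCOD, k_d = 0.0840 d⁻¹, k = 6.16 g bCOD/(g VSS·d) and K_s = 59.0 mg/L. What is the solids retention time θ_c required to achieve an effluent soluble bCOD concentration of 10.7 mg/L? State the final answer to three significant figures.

At the target effluent, Y k S/(K_s+S) = 0.391×6.16×10.7/69.70 = 0.3698 d⁻¹.
1/θ_c = 0.3698 − 0.0840 = 0.2858 d⁻¹, so θ_c = 3.500 d.

θ_c ≈ 3.50 d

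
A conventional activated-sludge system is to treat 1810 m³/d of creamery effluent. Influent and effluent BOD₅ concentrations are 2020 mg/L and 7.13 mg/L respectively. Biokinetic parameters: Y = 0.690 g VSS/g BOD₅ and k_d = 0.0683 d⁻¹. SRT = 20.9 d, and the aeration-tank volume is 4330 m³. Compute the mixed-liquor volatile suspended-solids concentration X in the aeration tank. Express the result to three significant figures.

Solving the biomass balance for X: X = Y Q (S₀−S) θ_c / [V (1+k_d θ_c)] = 0.690 × 1810 × (2020 − 7.13) × 20.9 / [4330 × (1 + 0.0683 × 20.9)] = 4999 mg/L.

X ≈ 5000 mg/L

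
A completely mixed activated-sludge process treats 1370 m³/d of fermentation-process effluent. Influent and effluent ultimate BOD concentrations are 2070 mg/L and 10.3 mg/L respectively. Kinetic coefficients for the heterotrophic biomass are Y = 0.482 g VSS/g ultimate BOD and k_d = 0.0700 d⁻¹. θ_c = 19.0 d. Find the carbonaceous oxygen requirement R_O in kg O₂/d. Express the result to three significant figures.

R_O ≈ 1990 kg O₂/d

Y_obs = Y / (1 + k_d θ_c) = 0.482 / (1 + 0.0700 × 19.0) = 0.482 / 2.330 = 0.2069.
Q·(S₀ − S) = 1370 × (2070 − 10.3) × 10⁻³ = 2822 kg/d removed.
Net sludge production P_X = 0.2069 × 2822 = 583.7 kg VSS/d.
R_O = Q·(S₀ − S) − 1.42·P_X = 2822 − 1.42 × 583.7 = 1993 kg O₂/d.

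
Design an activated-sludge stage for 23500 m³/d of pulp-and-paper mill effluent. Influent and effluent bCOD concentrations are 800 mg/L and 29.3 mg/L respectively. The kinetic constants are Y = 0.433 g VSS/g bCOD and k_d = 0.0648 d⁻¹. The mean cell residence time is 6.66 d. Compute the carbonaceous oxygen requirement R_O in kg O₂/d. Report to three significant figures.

The observed yield is Y_obs = Y/(1 + k_d·θ_c) = 0.433 / (1 + 0.0648 × 6.66) = 0.433 / 1.432 = 0.3025 g VSS per g bCOD removed.
ΔS = 800 − 29.3 = 770.7 mg/L, so the substrate removal rate is 23500 × 770.7/1000 = 18111 kg bCOD/d.
Biomass synthesised: P_X = Y_obs × 18111 = 5478 kg VSS/d.
R_O = Q·(S₀ − S) − 1.42·P_X = 18111 − 1.42 × 5478 = 10333 kg O₂/d.

R_O ≈ 10300 kg O₂/d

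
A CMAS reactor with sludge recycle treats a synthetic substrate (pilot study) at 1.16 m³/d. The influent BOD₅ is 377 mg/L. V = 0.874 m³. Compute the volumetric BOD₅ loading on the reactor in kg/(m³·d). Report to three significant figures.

Volumetric loading L_v = Q·S₀ / V = 1.16 × 377 g/m³ / 0.8740 m³ = 500.4 g/(m³·d) = 0.5004 kg BOD₅/(m³·d).

L_v ≈ 0.500 kg BOD₅/(m³·d)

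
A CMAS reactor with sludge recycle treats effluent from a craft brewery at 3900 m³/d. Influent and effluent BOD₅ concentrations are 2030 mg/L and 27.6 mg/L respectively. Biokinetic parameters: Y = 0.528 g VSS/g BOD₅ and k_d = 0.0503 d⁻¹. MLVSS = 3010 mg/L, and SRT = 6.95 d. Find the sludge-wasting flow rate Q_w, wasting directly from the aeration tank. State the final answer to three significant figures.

Q_w ≈ 1020 m³/d

From the SRT design equation V = Y Q (S₀−S) θ_c / [X (1 + k_d θ_c)] = 0.528 × 3900 × (2030 − 27.6) × 6.95 / [3010 × (1 + 0.0503 × 6.95)] = 2.87×10^7 / 4062 = 7055 m³.
With mixed-liquor wasting, θ_c = V/Q_w, so Q_w = V/θ_c = 7055/6.95 = 1015 m³/d.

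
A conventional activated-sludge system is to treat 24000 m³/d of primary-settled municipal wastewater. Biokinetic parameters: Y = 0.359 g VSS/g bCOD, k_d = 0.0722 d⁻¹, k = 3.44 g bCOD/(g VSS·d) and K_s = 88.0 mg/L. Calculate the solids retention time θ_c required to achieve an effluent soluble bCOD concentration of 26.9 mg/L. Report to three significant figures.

At the target effluent, Y k S/(K_s+S) = 0.359×3.44×26.9/114.9 = 0.2891 d⁻¹.
θ_c = 1/(μ − k_d) = 1/(0.2891 − 0.0722) = 1/0.2169 = 4.610 d.

θ_c ≈ 4.61 d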